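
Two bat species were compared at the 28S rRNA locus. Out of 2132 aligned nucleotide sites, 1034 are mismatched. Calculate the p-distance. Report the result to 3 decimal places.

0.485

p = 1034/2132 = 0.484990… ≈ 0.485 (to 3 d.p.).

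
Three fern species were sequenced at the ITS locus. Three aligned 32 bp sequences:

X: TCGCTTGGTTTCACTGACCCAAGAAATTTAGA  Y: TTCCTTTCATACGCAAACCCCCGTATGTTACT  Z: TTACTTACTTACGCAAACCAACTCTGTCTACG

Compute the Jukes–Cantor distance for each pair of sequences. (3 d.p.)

d(X,Y) = 0.824, d(X,Z) = 0.924, d(Y,Z) = 0.520

X–Y: 16/32 sites differ → p = 0.5, d = −0.75 ln(1 − 0.666667) = 0.823960 ≈ 0.824.
X–Z: 17/32 sites differ → p = 0.53125, d = −0.75 ln(1 − 0.708333) = 0.924107 ≈ 0.924.
Y–Z: 12/32 sites differ → p = 0.375, d = −0.75 ln(1 − 0.5) = 0.519860 ≈ 0.520.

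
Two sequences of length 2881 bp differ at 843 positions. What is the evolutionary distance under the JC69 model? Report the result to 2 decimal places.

0.37

p = 843/2881 ≈ 0.292607.
d = −(3/4) ln(1 − 4p/3) = −0.75 ln(1 − 0.390143) = −0.75 ln(0.609857)
  = −0.75 × (-0.494531) = 0.370898 substitutions/site.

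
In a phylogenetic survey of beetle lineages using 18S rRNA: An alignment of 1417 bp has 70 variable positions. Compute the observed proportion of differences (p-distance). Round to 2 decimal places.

0.05

p = 70/1417 = 0.049400… ≈ 0.05 (to 2 d.p.).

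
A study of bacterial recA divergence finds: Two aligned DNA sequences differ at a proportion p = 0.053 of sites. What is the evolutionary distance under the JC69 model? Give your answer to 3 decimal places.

0.055

d = −(3/4) ln(1 − 4p/3) = −0.75 ln(1 − 0.070667) = −0.75 ln(0.929333)
  = −0.75 × (-0.073288) = 0.054966 substitutions/site.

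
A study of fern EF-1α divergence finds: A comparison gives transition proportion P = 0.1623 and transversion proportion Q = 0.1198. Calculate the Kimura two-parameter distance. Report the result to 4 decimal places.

0.3623

Under the Kimura two-parameter model, d = −½ ln(1 − 2P − Q) − ¼ ln(1 − 2Q).
1 − 2P − Q = 0.5556, giving −½ ln(0.5556) = 0.293853.
1 − 2Q = 0.7604, giving −¼ ln(0.7604) = 0.068478.
d = 0.293853 + 0.068478 = 0.362331.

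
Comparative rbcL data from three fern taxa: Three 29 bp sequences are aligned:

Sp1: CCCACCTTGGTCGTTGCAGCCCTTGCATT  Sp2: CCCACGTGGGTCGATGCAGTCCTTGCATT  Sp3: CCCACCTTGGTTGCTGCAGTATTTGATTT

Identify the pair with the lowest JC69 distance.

Sp1 and Sp2

Sp1–Sp2: 4/29 differ, p = 0.138, d = 0.152.
Sp1–Sp3: 7/29 differ, p = 0.241, d = 0.291.
Sp2–Sp3: 8/29 differ, p = 0.276, d = 0.344.
The smallest distance is between Sp1 and Sp2.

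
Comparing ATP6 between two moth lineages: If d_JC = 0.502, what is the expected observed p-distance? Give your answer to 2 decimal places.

0.37

p = (3/4)(1 − e^(−4d/3)) = 0.75 × (1 − e^(-0.669333)) = 0.75 × (1 − 0.512050) = 0.365963.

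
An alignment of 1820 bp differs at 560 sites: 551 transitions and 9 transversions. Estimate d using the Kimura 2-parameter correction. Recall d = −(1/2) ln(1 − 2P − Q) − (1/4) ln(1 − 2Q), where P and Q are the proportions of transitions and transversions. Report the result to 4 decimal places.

P = 551/1820 ≈ 0.302747 and Q = 9/1820 ≈ 0.004945.
Under the Kimura two-parameter model, d = −½ ln(1 − 2P − Q) − ¼ ln(1 − 2Q).
1 − 2P − Q = 0.389561, giving −½ ln(0.389561) = 0.471367.
1 − 2Q = 0.99011, giving −¼ ln(0.99011) = 0.002485.
d = 0.471367 + 0.002485 = 0.473852.

0.4739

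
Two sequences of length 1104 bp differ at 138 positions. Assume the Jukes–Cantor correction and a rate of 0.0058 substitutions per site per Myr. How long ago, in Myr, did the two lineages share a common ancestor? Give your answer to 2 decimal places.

p = 138/1104 = 0.125.
d = −(3/4) ln(1 − 4p/3) = −0.75 ln(1 − 0.166667) = −0.75 ln(0.833333)
  = −0.75 × (-0.182322) = 0.136742 substitutions/site.
Under a molecular clock d = 2μt, so t = d/(2μ) = 0.136742 / (2 × 0.0058) = 11.79 Myr.

11.79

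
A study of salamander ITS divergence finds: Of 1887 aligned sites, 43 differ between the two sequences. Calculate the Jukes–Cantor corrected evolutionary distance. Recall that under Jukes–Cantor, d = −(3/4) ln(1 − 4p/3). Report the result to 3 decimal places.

0.023

p = 43/1887 ≈ 0.022787.
d = −(3/4) ln(1 − 4p/3) = −0.75 ln(1 − 0.030383) = −0.75 ln(0.969617)
  = −0.75 × (-0.030854) = 0.023141 substitutions/site.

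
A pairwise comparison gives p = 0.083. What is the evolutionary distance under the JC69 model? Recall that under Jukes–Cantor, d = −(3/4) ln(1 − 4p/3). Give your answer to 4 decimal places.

d = −(3/4) ln(1 − 4p/3) = −0.75 ln(1 − 0.110667) = −0.75 ln(0.889333)
  = −0.75 × (-0.117284) = 0.087963 substitutions/site.

0.0880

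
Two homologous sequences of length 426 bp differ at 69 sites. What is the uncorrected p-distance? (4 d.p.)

p = 69/426 = 0.161971… ≈ 0.1620 (to 4 d.p.).

0.1620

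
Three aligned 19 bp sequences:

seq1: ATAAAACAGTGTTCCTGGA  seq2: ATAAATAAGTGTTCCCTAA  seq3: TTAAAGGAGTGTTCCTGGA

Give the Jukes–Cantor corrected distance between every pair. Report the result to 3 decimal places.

seq1–seq2: 5/19 sites differ → p ≈ 0.263158, d = −0.75 ln(1 − 0.350877) = 0.324100 ≈ 0.324.
seq1–seq3: 3/19 sites differ → p ≈ 0.157895, d = −0.75 ln(1 − 0.210527) = 0.177292 ≈ 0.177.
seq2–seq3: 6/19 sites differ → p ≈ 0.315789, d = −0.75 ln(1 − 0.421052) = 0.409907 ≈ 0.410.

d(seq1,seq2) = 0.324, d(seq1,seq3) = 0.177, d(seq2,seq3) = 0.410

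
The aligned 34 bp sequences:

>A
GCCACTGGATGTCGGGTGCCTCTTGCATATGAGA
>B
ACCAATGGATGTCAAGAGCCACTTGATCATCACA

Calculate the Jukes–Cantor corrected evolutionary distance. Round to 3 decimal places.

0.423

The sequences differ at 11 of 34 sites, so p = 11/34 ≈ 0.323529.
d = −(3/4) ln(1 − 4p/3) = −0.75 ln(1 − 0.431372) = −0.75 ln(0.568628)
  = −0.75 × (-0.564529) = 0.423397 substitutions/site.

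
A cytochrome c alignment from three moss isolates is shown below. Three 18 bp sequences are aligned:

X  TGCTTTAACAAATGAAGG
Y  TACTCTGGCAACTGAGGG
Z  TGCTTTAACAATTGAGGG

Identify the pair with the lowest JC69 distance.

X and Z

X–Y: 6/18 differ, p = 0.333, d = 0.441.
X–Z: 2/18 differ, p = 0.111, d = 0.120.
Y–Z: 5/18 differ, p = 0.278, d = 0.347.
The smallest distance is between X and Z.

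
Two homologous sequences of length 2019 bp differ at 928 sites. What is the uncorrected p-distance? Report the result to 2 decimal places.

p = 928/2019 = 0.459633… ≈ 0.46 (to 2 d.p.).

0.46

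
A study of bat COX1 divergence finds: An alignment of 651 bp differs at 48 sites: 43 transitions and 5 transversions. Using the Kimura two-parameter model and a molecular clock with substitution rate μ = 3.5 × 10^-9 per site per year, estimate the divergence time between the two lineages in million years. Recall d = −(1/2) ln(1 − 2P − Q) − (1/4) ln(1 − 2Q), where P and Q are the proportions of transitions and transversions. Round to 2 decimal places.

P = 43/651 ≈ 0.066052 and Q = 5/651 ≈ 0.00768.
Under the Kimura two-parameter model, d = −½ ln(1 − 2P − Q) − ¼ ln(1 − 2Q).
1 − 2P − Q = 0.860216, giving −½ ln(0.860216) = 0.075286.
1 − 2Q = 0.98464, giving −¼ ln(0.98464) = 0.003870.
d = 0.075286 + 0.003870 = 0.079156.
Under a molecular clock d = 2μt, so t = d/(2μ) = 0.079156 / (2 × 3.5 × 10^-9) = 11.31 million years.

11.31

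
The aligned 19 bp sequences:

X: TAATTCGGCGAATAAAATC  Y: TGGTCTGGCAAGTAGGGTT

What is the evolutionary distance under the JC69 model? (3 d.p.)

0.907

The sequences differ at 10 of 19 sites (2, 3, 5, 6, 10, 12, 15, 16, 17, 19), so p = 10/19 ≈ 0.526316.
d = −(3/4) ln(1 − 4p/3) = −0.75 ln(1 − 0.701755) = −0.75 ln(0.298245)
  = −0.75 × (-1.209840) = 0.907380 substitutions/site.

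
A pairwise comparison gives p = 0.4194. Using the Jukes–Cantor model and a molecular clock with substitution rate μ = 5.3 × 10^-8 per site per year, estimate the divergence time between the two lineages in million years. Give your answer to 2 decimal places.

d = −(3/4) ln(1 − 4p/3) = −0.75 ln(1 − 0.5592) = −0.75 ln(0.4408)
  = −0.75 × (-0.819164) = 0.614373 substitutions/site.
Under a molecular clock d = 2μt, so t = d/(2μ) = 0.614373 / (2 × 5.3 × 10^-8) = 5.80 million years.

5.80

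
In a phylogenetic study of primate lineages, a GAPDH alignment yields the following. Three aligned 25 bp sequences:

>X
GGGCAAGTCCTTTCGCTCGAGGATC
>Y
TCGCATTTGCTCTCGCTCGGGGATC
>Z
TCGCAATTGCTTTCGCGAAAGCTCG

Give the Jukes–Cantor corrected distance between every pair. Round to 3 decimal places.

X–Y: 7/25 sites differ → p = 0.28, d = −0.75 ln(1 − 0.373333) = 0.350505 ≈ 0.351.
X–Z: 11/25 sites differ → p = 0.44, d = −0.75 ln(1 − 0.586667) = 0.662626 ≈ 0.663.
Y–Z: 10/25 sites differ → p = 0.4, d = −0.75 ln(1 − 0.533333) = 0.571605 ≈ 0.572.

d(X,Y) = 0.351, d(X,Z) = 0.663, d(Y,Z) = 0.572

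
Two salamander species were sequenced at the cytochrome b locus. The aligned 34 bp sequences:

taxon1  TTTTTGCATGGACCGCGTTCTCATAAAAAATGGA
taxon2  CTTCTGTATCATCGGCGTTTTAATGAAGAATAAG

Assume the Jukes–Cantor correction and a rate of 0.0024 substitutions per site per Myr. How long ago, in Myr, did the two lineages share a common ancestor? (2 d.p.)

124.43

The sequences differ at 14 of 34 sites, so p = 14/34 ≈ 0.411765.
d = −(3/4) ln(1 − 4p/3) = −0.75 ln(1 − 0.54902) = −0.75 ln(0.45098)
  = −0.75 × (-0.796332) = 0.597249 substitutions/site.
Under a molecular clock d = 2μt, so t = d/(2μ) = 0.597249 / (2 × 0.0024) = 124.43 Myr.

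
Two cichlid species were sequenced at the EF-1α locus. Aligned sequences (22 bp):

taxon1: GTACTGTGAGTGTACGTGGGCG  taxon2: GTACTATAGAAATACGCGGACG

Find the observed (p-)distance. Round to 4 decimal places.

The sequences differ at 8 of 22 positions (sites 6, 8, 9, 10, 11, 12, 17, 20).
p = 8/22 = 0.363636… ≈ 0.3636 (to 4 d.p.).

0.3636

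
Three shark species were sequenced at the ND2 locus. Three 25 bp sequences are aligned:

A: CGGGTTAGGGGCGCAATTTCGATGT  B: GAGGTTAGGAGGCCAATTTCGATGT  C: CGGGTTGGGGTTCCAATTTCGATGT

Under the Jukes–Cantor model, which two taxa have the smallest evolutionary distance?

A and C

A–B: 5/25 differ, p = 0.200, d = 0.233.
A–C: 4/25 differ, p = 0.160, d = 0.180.
B–C: 6/25 differ, p = 0.240, d = 0.289.
The smallest distance is between A and C.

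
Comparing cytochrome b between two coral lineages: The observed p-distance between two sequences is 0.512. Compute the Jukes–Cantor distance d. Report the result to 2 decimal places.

0.86

d = −(3/4) ln(1 − 4p/3) = −0.75 ln(1 − 0.682667) = −0.75 ln(0.317333)
  = −0.75 × (-1.147804) = 0.860853 substitutions/site.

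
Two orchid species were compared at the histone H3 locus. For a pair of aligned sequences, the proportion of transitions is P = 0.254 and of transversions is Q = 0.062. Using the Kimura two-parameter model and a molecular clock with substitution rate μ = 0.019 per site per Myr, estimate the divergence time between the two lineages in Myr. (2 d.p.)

Under the Kimura two-parameter model, d = −½ ln(1 − 2P − Q) − ¼ ln(1 − 2Q).
1 − 2P − Q = 0.43, giving −½ ln(0.43) = 0.421985.
1 − 2Q = 0.876, giving −¼ ln(0.876) = 0.033097.
d = 0.421985 + 0.033097 = 0.455082.
Under a molecular clock d = 2μt, so t = d/(2μ) = 0.455082 / (2 × 0.019) = 11.98 Myr.

11.98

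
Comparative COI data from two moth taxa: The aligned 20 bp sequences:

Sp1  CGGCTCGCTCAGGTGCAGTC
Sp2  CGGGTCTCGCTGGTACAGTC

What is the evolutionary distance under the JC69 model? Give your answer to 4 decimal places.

0.3041

The sequences differ at 5 of 20 sites (4, 7, 9, 11, 15), so p = 5/20 = 0.25.
d = −(3/4) ln(1 − 4p/3) = −0.75 ln(1 − 0.333333) = −0.75 ln(0.666667)
  = −0.75 × (-0.405465) = 0.304099 substitutions/site.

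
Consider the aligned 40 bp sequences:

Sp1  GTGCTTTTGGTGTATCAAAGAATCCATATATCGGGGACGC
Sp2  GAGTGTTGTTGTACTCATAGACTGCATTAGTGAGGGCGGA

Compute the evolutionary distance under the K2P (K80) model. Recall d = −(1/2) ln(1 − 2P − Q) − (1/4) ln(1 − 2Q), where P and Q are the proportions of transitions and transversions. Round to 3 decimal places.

Of 40 sites, 3 differences are transitions and 18 are transversions, so P = 3/40 = 0.075 and Q = 18/40 = 0.45.
Under the Kimura two-parameter model, d = −½ ln(1 − 2P − Q) − ¼ ln(1 − 2Q).
1 − 2P − Q = 0.4, giving −½ ln(0.4) = 0.458145.
1 − 2Q = 0.1, giving −¼ ln(0.1) = 0.575646.
d = 0.458145 + 0.575646 = 1.033791.

1.034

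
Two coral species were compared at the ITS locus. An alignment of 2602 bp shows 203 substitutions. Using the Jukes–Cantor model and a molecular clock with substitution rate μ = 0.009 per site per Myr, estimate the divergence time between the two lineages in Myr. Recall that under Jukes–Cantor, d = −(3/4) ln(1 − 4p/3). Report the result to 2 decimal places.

p = 203/2602 ≈ 0.078017.
d = −(3/4) ln(1 − 4p/3) = −0.75 ln(1 − 0.104023) = −0.75 ln(0.895977)
  = −0.75 × (-0.109841) = 0.082381 substitutions/site.
Under a molecular clock d = 2μt, so t = d/(2μ) = 0.082381 / (2 × 0.009) = 4.58 Myr.

4.58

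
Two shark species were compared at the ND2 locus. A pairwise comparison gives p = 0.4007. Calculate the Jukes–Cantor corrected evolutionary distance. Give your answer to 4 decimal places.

d = −(3/4) ln(1 − 4p/3) = −0.75 ln(1 − 0.534267) = −0.75 ln(0.465733)
  = −0.75 × (-0.764143) = 0.573107 substitutions/site.

0.5731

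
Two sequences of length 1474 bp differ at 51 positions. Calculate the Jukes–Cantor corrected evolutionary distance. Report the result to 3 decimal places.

p = 51/1474 ≈ 0.0346.
d = −(3/4) ln(1 − 4p/3) = −0.75 ln(1 − 0.046133) = −0.75 ln(0.953867)
  = −0.75 × (-0.047231) = 0.035423 substitutions/site.

0.035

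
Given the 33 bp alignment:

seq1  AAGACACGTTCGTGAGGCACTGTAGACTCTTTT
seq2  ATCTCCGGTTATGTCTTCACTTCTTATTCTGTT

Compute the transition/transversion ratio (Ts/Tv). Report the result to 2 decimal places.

Transitions are A↔G and C↔T; transversions are all other mismatches.
Transitions: 2. Transversions: 16.
R = 2/16 = 0.125 ≈ 0.13 (to 2 d.p.).

0.13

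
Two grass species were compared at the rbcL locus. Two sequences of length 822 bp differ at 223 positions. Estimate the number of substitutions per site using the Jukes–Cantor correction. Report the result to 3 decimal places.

p = 223/822 ≈ 0.27129.
d = −(3/4) ln(1 − 4p/3) = −0.75 ln(1 − 0.36172) = −0.75 ln(0.63828)
  = −0.75 × (-0.448978) = 0.336734 substitutions/site.

0.337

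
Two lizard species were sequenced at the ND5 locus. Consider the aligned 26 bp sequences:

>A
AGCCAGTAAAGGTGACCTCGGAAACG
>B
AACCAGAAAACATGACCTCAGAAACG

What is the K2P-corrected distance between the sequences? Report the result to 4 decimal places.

Of 26 sites, 3 differences are transitions and 2 are transversions, so P = 3/26 ≈ 0.115385 and Q = 2/26 ≈ 0.076923.
Under the Kimura two-parameter model, d = −½ ln(1 − 2P − Q) − ¼ ln(1 − 2Q).
1 − 2P − Q = 0.692307, giving −½ ln(0.692307) = 0.183863.
1 − 2Q = 0.846154, giving −¼ ln(0.846154) = 0.041763.
d = 0.183863 + 0.041763 = 0.225626.

0.2256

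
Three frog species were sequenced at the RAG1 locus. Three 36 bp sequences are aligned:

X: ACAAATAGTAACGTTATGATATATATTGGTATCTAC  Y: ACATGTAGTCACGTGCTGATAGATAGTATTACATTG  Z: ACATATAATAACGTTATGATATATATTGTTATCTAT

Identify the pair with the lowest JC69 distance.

X–Y: 13/36 differ, p = 0.361, d = 0.493.
X–Z: 4/36 differ, p = 0.111, d = 0.120.
Y–Z: 12/36 differ, p = 0.333, d = 0.441.
The smallest distance is between X and Z.

X and Z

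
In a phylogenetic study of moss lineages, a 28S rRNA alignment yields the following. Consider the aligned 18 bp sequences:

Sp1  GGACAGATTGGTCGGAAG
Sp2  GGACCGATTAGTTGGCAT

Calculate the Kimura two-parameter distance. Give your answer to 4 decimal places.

Of 18 sites, 2 differences are transitions and 3 are transversions, so P = 2/18 ≈ 0.111111 and Q = 3/18 ≈ 0.166667.
Under the Kimura two-parameter model, d = −½ ln(1 − 2P − Q) − ¼ ln(1 − 2Q).
1 − 2P − Q = 0.611111, giving −½ ln(0.611111) = 0.246238.
1 − 2Q = 0.666666, giving −¼ ln(0.666666) = 0.101367.
d = 0.246238 + 0.101367 = 0.347605.

0.3476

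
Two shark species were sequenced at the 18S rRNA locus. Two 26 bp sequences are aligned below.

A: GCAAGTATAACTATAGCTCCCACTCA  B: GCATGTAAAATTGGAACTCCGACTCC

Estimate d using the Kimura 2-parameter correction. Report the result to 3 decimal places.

0.396

Of 26 sites, 3 differences are transitions and 5 are transversions, so P = 3/26 ≈ 0.115385 and Q = 5/26 ≈ 0.192308.
Under the Kimura two-parameter model, d = −½ ln(1 − 2P − Q) − ¼ ln(1 − 2Q).
1 − 2P − Q = 0.576922, giving −½ ln(0.576922) = 0.275024.
1 − 2Q = 0.615384, giving −¼ ln(0.615384) = 0.121377.
d = 0.275024 + 0.121377 = 0.396401.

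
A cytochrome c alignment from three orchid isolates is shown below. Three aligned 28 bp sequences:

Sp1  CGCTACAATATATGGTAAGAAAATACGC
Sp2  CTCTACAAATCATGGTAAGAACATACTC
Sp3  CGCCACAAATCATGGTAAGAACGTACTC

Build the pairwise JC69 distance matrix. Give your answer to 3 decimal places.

Sp1–Sp2: 6/28 sites differ → p ≈ 0.214286, d = −0.75 ln(1 − 0.285715) = 0.252355 ≈ 0.252.
Sp1–Sp3: 7/28 sites differ → p = 0.25, d = −0.75 ln(1 − 0.333333) = 0.304098 ≈ 0.304.
Sp2–Sp3: 3/28 sites differ → p ≈ 0.107143, d = −0.75 ln(1 − 0.142857) = 0.115613 ≈ 0.116.

d(Sp1,Sp2) = 0.252, d(Sp1,Sp3) = 0.304, d(Sp2,Sp3) = 0.116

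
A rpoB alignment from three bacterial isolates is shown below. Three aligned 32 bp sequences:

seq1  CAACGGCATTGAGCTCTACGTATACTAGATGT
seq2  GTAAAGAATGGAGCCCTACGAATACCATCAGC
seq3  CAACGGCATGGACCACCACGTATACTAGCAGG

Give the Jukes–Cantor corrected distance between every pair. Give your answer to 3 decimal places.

d(seq1,seq2) = 0.585, d(seq1,seq3) = 0.259, d(seq2,seq3) = 0.520

seq1–seq2: 13/32 sites differ → p = 0.40625, d = −0.75 ln(1 − 0.541667) = 0.585119 ≈ 0.585.
seq1–seq3: 7/32 sites differ → p = 0.21875, d = −0.75 ln(1 − 0.291667) = 0.258631 ≈ 0.259.
seq2–seq3: 12/32 sites differ → p = 0.375, d = −0.75 ln(1 − 0.5) = 0.519860 ≈ 0.520.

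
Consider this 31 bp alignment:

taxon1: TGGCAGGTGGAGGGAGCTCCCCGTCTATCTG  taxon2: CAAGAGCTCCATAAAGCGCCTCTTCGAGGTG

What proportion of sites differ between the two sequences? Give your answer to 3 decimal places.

0.516

The sequences differ at 16 of 31 positions.
p = 16/31 = 0.516129… ≈ 0.516 (to 3 d.p.).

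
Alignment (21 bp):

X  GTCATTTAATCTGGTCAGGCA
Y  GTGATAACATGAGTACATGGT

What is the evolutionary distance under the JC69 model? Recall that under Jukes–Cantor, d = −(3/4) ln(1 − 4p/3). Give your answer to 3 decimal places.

The sequences differ at 11 of 21 sites, so p = 11/21 ≈ 0.52381.
d = −(3/4) ln(1 − 4p/3) = −0.75 ln(1 − 0.698413) = −0.75 ln(0.301587)
  = −0.75 × (-1.198697) = 0.899023 substitutions/site.

0.899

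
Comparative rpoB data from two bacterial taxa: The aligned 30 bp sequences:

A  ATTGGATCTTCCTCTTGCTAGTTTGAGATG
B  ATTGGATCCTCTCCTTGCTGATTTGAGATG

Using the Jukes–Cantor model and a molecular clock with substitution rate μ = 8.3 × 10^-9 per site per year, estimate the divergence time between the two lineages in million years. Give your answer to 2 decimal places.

11.35

The sequences differ at 5 of 30 sites (9, 12, 13, 20, 21), so p = 5/30 ≈ 0.166667.
d = −(3/4) ln(1 − 4p/3) = −0.75 ln(1 − 0.222223) = −0.75 ln(0.777777)
  = −0.75 × (-0.251315) = 0.188486 substitutions/site.
Under a molecular clock d = 2μt, so t = d/(2μ) = 0.188486 / (2 × 8.3 × 10^-9) = 11.35 million years.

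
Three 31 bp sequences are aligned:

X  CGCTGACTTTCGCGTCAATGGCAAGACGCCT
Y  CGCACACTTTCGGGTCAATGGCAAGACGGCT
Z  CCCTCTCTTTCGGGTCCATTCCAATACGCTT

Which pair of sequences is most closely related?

X–Y: 4/31 differ, p = 0.129, d = 0.142.
X–Z: 9/31 differ, p = 0.290, d = 0.367.
Y–Z: 9/31 differ, p = 0.290, d = 0.367.
The smallest distance is between X and Y.

X and Y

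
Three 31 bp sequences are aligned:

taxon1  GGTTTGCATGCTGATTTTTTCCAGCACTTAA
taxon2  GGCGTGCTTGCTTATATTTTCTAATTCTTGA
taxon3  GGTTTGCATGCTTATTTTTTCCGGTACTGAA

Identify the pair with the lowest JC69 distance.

taxon1 and taxon3

taxon1–taxon2: 10/31 differ, p = 0.323, d = 0.422.
taxon1–taxon3: 4/31 differ, p = 0.129, d = 0.142.
taxon2–taxon3: 10/31 differ, p = 0.323, d = 0.422.
The smallest distance is between taxon1 and taxon3.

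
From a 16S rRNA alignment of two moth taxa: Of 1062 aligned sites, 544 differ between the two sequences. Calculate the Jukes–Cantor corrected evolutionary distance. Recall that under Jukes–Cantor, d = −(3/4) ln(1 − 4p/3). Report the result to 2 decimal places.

p = 544/1062 ≈ 0.512241.
d = −(3/4) ln(1 − 4p/3) = −0.75 ln(1 − 0.682988) = −0.75 ln(0.317012)
  = −0.75 × (-1.148816) = 0.861612 substitutions/site.

0.86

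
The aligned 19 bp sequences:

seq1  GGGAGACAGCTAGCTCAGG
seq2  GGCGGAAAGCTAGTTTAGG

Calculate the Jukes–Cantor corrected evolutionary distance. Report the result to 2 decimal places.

0.32

The sequences differ at 5 of 19 sites (3, 4, 7, 14, 16), so p = 5/19 ≈ 0.263158.
d = −(3/4) ln(1 − 4p/3) = −0.75 ln(1 − 0.350877) = −0.75 ln(0.649123)
  = −0.75 × (-0.432133) = 0.324100 substitutions/site.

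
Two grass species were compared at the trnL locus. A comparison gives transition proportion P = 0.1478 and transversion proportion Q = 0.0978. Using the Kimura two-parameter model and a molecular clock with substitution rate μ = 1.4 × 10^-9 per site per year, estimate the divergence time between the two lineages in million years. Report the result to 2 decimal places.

108.70

Under the Kimura two-parameter model, d = −½ ln(1 − 2P − Q) − ¼ ln(1 − 2Q).
1 − 2P − Q = 0.6066, giving −½ ln(0.6066) = 0.249943.
1 − 2Q = 0.8044, giving −¼ ln(0.8044) = 0.054415.
d = 0.249943 + 0.054415 = 0.304358.
Under a molecular clock d = 2μt, so t = d/(2μ) = 0.304358 / (2 × 1.4 × 10^-9) = 108.70 million years.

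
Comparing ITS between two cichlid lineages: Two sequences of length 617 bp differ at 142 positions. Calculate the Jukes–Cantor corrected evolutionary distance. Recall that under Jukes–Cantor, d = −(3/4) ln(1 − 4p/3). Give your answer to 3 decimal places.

p = 142/617 ≈ 0.230146.
d = −(3/4) ln(1 − 4p/3) = −0.75 ln(1 − 0.306861) = −0.75 ln(0.693139)
  = −0.75 × (-0.366525) = 0.274894 substitutions/site.

0.275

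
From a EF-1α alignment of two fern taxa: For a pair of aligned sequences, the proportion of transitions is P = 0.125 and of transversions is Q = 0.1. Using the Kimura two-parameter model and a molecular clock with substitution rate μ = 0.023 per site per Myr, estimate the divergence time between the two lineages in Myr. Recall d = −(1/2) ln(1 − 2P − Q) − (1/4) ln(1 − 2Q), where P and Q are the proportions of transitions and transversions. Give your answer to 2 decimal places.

5.90

Under the Kimura two-parameter model, d = −½ ln(1 − 2P − Q) − ¼ ln(1 − 2Q).
1 − 2P − Q = 0.65, giving −½ ln(0.65) = 0.215391.
1 − 2Q = 0.8, giving −¼ ln(0.8) = 0.055786.
d = 0.215391 + 0.055786 = 0.271177.
Under a molecular clock d = 2μt, so t = d/(2μ) = 0.271177 / (2 × 0.023) = 5.90 Myr.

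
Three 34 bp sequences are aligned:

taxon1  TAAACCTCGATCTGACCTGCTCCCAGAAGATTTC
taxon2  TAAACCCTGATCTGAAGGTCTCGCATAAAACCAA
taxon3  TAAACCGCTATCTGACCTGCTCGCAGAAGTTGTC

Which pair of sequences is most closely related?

taxon1 and taxon3

taxon1–taxon2: 13/34 differ, p = 0.382, d = 0.535.
taxon1–taxon3: 5/34 differ, p = 0.147, d = 0.164.
taxon2–taxon3: 14/34 differ, p = 0.412, d = 0.597.
The smallest distance is between taxon1 and taxon3.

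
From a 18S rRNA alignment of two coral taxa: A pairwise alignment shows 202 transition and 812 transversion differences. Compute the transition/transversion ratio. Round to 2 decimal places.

0.25

R = 202/812 = 0.248768… ≈ 0.25 (to 2 d.p.).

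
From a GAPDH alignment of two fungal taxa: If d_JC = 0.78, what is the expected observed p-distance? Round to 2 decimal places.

p = (3/4)(1 − e^(−4d/3)) = 0.75 × (1 − e^(-1.04)) = 0.75 × (1 − 0.353455) = 0.484909.

0.48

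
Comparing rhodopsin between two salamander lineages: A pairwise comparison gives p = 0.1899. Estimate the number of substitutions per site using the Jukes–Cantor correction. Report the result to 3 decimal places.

d = −(3/4) ln(1 − 4p/3) = −0.75 ln(1 − 0.2532) = −0.75 ln(0.7468)
  = −0.75 × (-0.291958) = 0.218969 substitutions/site.

0.219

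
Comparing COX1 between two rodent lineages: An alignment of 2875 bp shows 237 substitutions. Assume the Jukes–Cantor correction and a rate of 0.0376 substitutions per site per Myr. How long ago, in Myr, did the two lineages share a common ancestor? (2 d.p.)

1.16

p = 237/2875 ≈ 0.082435.
d = −(3/4) ln(1 − 4p/3) = −0.75 ln(1 − 0.109913) = −0.75 ln(0.890087)
  = −0.75 × (-0.116436) = 0.087327 substitutions/site.
Under a molecular clock d = 2μt, so t = d/(2μ) = 0.087327 / (2 × 0.0376) = 1.16 Myr.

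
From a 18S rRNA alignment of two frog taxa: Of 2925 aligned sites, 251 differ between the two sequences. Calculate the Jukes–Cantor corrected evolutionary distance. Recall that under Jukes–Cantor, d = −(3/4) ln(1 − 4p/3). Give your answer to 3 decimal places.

p = 251/2925 ≈ 0.085812.
d = −(3/4) ln(1 − 4p/3) = −0.75 ln(1 − 0.114416) = −0.75 ln(0.885584)
  = −0.75 × (-0.121508) = 0.091131 substitutions/site.

0.091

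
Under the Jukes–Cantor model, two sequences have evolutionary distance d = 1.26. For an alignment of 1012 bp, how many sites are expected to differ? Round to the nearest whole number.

618

Invert JC69: p = (3/4)(1 − e^(−4d/3)) = 0.75 × (1 − e^(-1.68)) = 0.75 × (1 − 0.186374) = 0.610220.
Expected differing sites = pL ≈ 0.610220 × 1012 = 617.54264 ≈ 618.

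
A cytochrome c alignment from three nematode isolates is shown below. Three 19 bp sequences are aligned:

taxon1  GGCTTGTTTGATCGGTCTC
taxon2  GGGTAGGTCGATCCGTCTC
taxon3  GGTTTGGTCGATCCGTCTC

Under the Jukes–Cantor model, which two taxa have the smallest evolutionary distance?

taxon1–taxon2: 5/19 differ, p = 0.263, d = 0.324.
taxon1–taxon3: 4/19 differ, p = 0.211, d = 0.247.
taxon2–taxon3: 2/19 differ, p = 0.105, d = 0.113.
The smallest distance is between taxon2 and taxon3.

taxon2 and taxon3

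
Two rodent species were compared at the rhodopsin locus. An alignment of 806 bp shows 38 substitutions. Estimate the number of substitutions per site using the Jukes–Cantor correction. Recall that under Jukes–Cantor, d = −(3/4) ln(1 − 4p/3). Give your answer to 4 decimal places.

p = 38/806 ≈ 0.047146.
d = −(3/4) ln(1 − 4p/3) = −0.75 ln(1 − 0.062861) = −0.75 ln(0.937139)
  = −0.75 × (-0.064924) = 0.048693 substitutions/site.

0.0487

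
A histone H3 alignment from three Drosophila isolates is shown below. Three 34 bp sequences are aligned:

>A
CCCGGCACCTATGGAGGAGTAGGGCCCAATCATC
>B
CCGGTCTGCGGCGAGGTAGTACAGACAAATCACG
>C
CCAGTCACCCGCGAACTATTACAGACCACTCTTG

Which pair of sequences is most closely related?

A–B: 16/34 differ, p = 0.471, d = 0.741.
A–C: 15/34 differ, p = 0.441, d = 0.665.
B–C: 11/34 differ, p = 0.324, d = 0.423.
The smallest distance is between B and C.

B and C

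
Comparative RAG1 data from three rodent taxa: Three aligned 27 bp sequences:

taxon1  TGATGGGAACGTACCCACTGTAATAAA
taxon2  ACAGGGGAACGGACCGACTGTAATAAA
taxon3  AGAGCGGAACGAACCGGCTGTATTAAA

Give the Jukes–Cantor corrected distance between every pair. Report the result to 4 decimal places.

taxon1–taxon2: 5/27 sites differ → p ≈ 0.185185, d = −0.75 ln(1 − 0.246913) = 0.212681 ≈ 0.2127.
taxon1–taxon3: 7/27 sites differ → p ≈ 0.259259, d = −0.75 ln(1 − 0.345679) = 0.318118 ≈ 0.3181.
taxon2–taxon3: 5/27 sites differ → p ≈ 0.185185, d = −0.75 ln(1 − 0.246913) = 0.212681 ≈ 0.2127.

d(taxon1,taxon2) = 0.2127, d(taxon1,taxon3) = 0.3181, d(taxon2,taxon3) = 0.2127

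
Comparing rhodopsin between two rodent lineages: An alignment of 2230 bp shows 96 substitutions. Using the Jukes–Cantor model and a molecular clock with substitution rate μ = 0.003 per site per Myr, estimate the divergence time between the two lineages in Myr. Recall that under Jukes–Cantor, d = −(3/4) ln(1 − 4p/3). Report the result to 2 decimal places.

7.39

p = 96/2230 ≈ 0.043049.
d = −(3/4) ln(1 − 4p/3) = −0.75 ln(1 − 0.057399) = −0.75 ln(0.942601)
  = −0.75 × (-0.059112) = 0.044334 substitutions/site.
Under a molecular clock d = 2μt, so t = d/(2μ) = 0.044334 / (2 × 0.003) = 7.39 Myr.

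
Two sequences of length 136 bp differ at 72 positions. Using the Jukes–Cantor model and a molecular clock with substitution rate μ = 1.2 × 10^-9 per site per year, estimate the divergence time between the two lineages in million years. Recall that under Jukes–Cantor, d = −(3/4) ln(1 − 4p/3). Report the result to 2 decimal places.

p = 72/136 ≈ 0.529412.
d = −(3/4) ln(1 − 4p/3) = −0.75 ln(1 − 0.705883) = −0.75 ln(0.294117)
  = −0.75 × (-1.223778) = 0.917834 substitutions/site.
Under a molecular clock d = 2μt, so t = d/(2μ) = 0.917834 / (2 × 1.2 × 10^-9) = 382.43 million years.

382.43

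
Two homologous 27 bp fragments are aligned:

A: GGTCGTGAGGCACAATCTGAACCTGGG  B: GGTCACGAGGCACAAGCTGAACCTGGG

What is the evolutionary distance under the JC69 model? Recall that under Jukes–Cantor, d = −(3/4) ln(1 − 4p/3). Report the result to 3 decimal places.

The sequences differ at 3 of 27 sites (5, 6, 16), so p = 3/27 ≈ 0.111111.
d = −(3/4) ln(1 − 4p/3) = −0.75 ln(1 − 0.148148) = −0.75 ln(0.851852)
  = −0.75 × (-0.160342) = 0.120257 substitutions/site.

0.120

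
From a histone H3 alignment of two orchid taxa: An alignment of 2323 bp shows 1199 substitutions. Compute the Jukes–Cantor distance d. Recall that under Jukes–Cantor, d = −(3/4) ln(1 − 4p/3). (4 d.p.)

0.8740

p = 1199/2323 ≈ 0.516143.
d = −(3/4) ln(1 − 4p/3) = −0.75 ln(1 − 0.688191) = −0.75 ln(0.311809)
  = −0.75 × (-1.165364) = 0.874023 substitutions/site.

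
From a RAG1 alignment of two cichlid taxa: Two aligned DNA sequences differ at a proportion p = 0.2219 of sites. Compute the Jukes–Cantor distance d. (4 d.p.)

d = −(3/4) ln(1 − 4p/3) = −0.75 ln(1 − 0.295867) = −0.75 ln(0.704133)
  = −0.75 × (-0.350788) = 0.263091 substitutions/site.

0.2631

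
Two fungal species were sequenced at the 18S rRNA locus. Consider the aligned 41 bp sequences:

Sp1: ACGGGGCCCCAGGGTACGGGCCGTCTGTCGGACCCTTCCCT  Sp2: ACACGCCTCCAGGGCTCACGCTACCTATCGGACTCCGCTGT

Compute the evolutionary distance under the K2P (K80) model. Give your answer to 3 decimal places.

0.661

Of 41 sites, 11 differences are transitions and 6 are transversions, so P = 11/41 ≈ 0.268293 and Q = 6/41 ≈ 0.146341.
Under the Kimura two-parameter model, d = −½ ln(1 − 2P − Q) − ¼ ln(1 − 2Q).
1 − 2P − Q = 0.317073, giving −½ ln(0.317073) = 0.574312.
1 − 2Q = 0.707318, giving −¼ ln(0.707318) = 0.086569.
d = 0.574312 + 0.086569 = 0.660881.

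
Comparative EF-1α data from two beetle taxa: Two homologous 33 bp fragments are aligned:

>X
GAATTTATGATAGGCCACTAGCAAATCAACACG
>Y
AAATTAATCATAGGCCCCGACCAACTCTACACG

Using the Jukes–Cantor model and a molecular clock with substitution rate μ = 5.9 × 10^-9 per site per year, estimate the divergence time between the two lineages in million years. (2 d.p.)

24.82

The sequences differ at 8 of 33 sites (1, 6, 9, 17, 19, 21, 25, 28), so p = 8/33 ≈ 0.242424.
d = −(3/4) ln(1 − 4p/3) = −0.75 ln(1 − 0.323232) = −0.75 ln(0.676768)
  = −0.75 × (-0.390427) = 0.292820 substitutions/site.
Under a molecular clock d = 2μt, so t = d/(2μ) = 0.292820 / (2 × 5.9 × 10^-9) = 24.82 million years.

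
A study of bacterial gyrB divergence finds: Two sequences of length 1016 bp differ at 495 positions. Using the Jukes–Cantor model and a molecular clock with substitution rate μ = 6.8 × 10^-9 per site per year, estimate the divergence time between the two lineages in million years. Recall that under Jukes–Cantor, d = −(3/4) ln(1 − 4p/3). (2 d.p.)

p = 495/1016 ≈ 0.487205.
d = −(3/4) ln(1 − 4p/3) = −0.75 ln(1 − 0.649607) = −0.75 ln(0.350393)
  = −0.75 × (-1.048700) = 0.786525 substitutions/site.
Under a molecular clock d = 2μt, so t = d/(2μ) = 0.786525 / (2 × 6.8 × 10^-9) = 57.83 million years.

57.83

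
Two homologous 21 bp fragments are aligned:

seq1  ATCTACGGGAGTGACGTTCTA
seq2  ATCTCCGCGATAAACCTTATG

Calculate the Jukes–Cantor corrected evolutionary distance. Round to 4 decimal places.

The sequences differ at 8 of 21 sites (5, 8, 11, 12, 13, 16, 19, 21), so p = 8/21 ≈ 0.380952.
d = −(3/4) ln(1 − 4p/3) = −0.75 ln(1 − 0.507936) = −0.75 ln(0.492064)
  = −0.75 × (-0.709146) = 0.531860 substitutions/site.

0.5319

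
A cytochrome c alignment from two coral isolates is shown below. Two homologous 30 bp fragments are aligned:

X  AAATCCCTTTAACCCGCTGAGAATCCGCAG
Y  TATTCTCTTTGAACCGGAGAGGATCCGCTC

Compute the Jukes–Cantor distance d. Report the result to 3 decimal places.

0.441

The sequences differ at 10 of 30 sites (1, 3, 6, 11, 13, 17, 18, 22, 29, 30), so p = 10/30 ≈ 0.333333.
d = −(3/4) ln(1 − 4p/3) = −0.75 ln(1 − 0.444444) = −0.75 ln(0.555556)
  = −0.75 × (-0.587786) = 0.440840 substitutions/site.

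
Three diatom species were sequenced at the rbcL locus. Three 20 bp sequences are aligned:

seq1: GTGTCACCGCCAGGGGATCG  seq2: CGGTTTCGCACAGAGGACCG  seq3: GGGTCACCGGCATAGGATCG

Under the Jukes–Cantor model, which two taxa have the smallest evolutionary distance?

seq1–seq2: 9/20 differ, p = 0.450, d = 0.687.
seq1–seq3: 4/20 differ, p = 0.200, d = 0.233.
seq2–seq3: 8/20 differ, p = 0.400, d = 0.572.
The smallest distance is between seq1 and seq3.

seq1 and seq3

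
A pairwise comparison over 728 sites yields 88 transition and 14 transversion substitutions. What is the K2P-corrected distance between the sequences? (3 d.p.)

0.161

P = 88/728 ≈ 0.120879 and Q = 14/728 ≈ 0.019231.
Under the Kimura two-parameter model, d = −½ ln(1 − 2P − Q) − ¼ ln(1 − 2Q).
1 − 2P − Q = 0.739011, giving −½ ln(0.739011) = 0.151221.
1 − 2Q = 0.961538, giving −¼ ln(0.961538) = 0.009805.
d = 0.151221 + 0.009805 = 0.161026.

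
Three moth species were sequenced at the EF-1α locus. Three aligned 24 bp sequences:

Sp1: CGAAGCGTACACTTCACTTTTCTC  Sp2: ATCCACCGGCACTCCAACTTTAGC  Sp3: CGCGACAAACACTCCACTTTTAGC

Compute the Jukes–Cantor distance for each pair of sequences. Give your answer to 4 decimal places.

Sp1–Sp2: 13/24 sites differ → p ≈ 0.541667, d = −0.75 ln(1 − 0.722223) = 0.960702 ≈ 0.9607.
Sp1–Sp3: 8/24 sites differ → p ≈ 0.333333, d = −0.75 ln(1 − 0.444444) = 0.440839 ≈ 0.4408.
Sp2–Sp3: 8/24 sites differ → p ≈ 0.333333, d = −0.75 ln(1 − 0.444444) = 0.440839 ≈ 0.4408.

d(Sp1,Sp2) = 0.9607, d(Sp1,Sp3) = 0.4408, d(Sp2,Sp3) = 0.4408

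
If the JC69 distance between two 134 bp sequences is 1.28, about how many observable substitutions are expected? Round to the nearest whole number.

Invert JC69: p = (3/4)(1 − e^(−4d/3)) = 0.75 × (1 − e^(-1.706667)) = 0.75 × (1 − 0.181470) = 0.613898.
Expected differing sites = pL ≈ 0.613898 × 134 = 82.262332 ≈ 82.

82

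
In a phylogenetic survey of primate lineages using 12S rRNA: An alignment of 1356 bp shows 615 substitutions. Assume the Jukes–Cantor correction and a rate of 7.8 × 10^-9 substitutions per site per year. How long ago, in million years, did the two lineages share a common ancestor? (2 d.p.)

44.62

p = 615/1356 ≈ 0.45354.
d = −(3/4) ln(1 − 4p/3) = −0.75 ln(1 − 0.60472) = −0.75 ln(0.39528)
  = −0.75 × (-0.928161) = 0.696121 substitutions/site.
Under a molecular clock d = 2μt, so t = d/(2μ) = 0.696121 / (2 × 7.8 × 10^-9) = 44.62 million years.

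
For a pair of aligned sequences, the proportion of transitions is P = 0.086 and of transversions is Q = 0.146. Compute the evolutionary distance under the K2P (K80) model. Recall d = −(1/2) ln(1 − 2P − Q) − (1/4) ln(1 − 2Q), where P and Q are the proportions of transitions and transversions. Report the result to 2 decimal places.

Under the Kimura two-parameter model, d = −½ ln(1 − 2P − Q) − ¼ ln(1 − 2Q).
1 − 2P − Q = 0.682, giving −½ ln(0.682) = 0.191363.
1 − 2Q = 0.708, giving −¼ ln(0.708) = 0.086328.
d = 0.191363 + 0.086328 = 0.277691.

0.28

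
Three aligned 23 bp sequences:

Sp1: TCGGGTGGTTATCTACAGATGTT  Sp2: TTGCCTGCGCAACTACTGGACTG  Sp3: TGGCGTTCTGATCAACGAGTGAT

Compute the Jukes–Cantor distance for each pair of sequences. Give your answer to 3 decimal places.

Sp1–Sp2: 12/23 sites differ → p ≈ 0.521739, d = −0.75 ln(1 − 0.695652) = 0.892188 ≈ 0.892.
Sp1–Sp3: 10/23 sites differ → p ≈ 0.434783, d = −0.75 ln(1 − 0.579711) = 0.650110 ≈ 0.650.
Sp2–Sp3: 13/23 sites differ → p ≈ 0.565217, d = −0.75 ln(1 − 0.753623) = 1.050669 ≈ 1.051.

d(Sp1,Sp2) = 0.892, d(Sp1,Sp3) = 0.650, d(Sp2,Sp3) = 1.051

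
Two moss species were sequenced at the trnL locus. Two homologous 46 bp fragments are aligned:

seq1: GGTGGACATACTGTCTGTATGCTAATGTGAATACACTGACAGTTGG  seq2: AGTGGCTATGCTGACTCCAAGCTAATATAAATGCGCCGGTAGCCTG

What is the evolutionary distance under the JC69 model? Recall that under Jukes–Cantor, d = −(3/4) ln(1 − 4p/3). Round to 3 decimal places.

0.553

The sequences differ at 18 of 46 sites, so p = 18/46 ≈ 0.391304.
d = −(3/4) ln(1 − 4p/3) = −0.75 ln(1 − 0.521739) = −0.75 ln(0.478261)
  = −0.75 × (-0.737599) = 0.553199 substitutions/site.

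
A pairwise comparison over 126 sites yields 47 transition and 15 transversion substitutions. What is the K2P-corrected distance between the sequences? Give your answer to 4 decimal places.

1.0695

P = 47/126 ≈ 0.373016 and Q = 15/126 ≈ 0.119048.
Under the Kimura two-parameter model, d = −½ ln(1 − 2P − Q) − ¼ ln(1 − 2Q).
1 − 2P − Q = 0.13492, giving −½ ln(0.13492) = 1.001537.
1 − 2Q = 0.761904, giving −¼ ln(0.761904) = 0.067984.
d = 1.001537 + 0.067984 = 1.069521.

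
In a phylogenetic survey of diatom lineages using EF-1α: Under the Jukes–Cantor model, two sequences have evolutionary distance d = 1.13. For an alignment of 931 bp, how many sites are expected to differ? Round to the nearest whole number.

543

Invert JC69: p = (3/4)(1 − e^(−4d/3)) = 0.75 × (1 − e^(-1.506667)) = 0.75 × (1 − 0.221647) = 0.583765.
Expected differing sites = pL ≈ 0.583765 × 931 = 543.485215 ≈ 543.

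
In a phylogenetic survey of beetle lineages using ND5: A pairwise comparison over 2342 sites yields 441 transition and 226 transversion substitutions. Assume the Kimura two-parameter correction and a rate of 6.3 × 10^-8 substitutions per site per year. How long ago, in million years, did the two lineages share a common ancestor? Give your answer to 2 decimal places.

2.97

P = 441/2342 ≈ 0.188301 and Q = 226/2342 ≈ 0.096499.
Under the Kimura two-parameter model, d = −½ ln(1 − 2P − Q) − ¼ ln(1 − 2Q).
1 − 2P − Q = 0.526899, giving −½ ln(0.526899) = 0.320373.
1 − 2Q = 0.807002, giving −¼ ln(0.807002) = 0.053607.
d = 0.320373 + 0.053607 = 0.373980.
Under a molecular clock d = 2μt, so t = d/(2μ) = 0.373980 / (2 × 6.3 × 10^-8) = 2.97 million years.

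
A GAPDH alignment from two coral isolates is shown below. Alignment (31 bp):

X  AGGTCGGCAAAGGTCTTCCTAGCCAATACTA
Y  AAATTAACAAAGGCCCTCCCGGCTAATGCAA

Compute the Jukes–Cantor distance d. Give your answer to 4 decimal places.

0.5445

The sequences differ at 12 of 31 sites, so p = 12/31 ≈ 0.387097.
d = −(3/4) ln(1 − 4p/3) = −0.75 ln(1 − 0.516129) = −0.75 ln(0.483871)
  = −0.75 × (-0.725937) = 0.544453 substitutions/site.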